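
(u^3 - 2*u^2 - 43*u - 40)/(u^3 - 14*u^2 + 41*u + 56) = (u + 5)/(u - 7)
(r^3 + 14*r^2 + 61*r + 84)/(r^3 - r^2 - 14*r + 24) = (r^2 + 10*r + 21)/(r^2 - 5*r + 6)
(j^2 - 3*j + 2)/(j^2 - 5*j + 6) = (j - 1)/(j - 3)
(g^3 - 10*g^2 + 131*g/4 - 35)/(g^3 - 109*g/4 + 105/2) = (g - 4)/(g + 6)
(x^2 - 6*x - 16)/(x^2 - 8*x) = (x + 2)/x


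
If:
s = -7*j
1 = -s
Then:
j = 1/7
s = -1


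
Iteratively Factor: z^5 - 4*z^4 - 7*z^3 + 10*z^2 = (z - 5)*(z^4 + z^3 - 2*z^2) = z*(z - 5)*(z^3 + z^2 - 2*z) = z*(z - 5)*(z + 2)*(z^2 - z) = z*(z - 5)*(z - 1)*(z + 2)*(z)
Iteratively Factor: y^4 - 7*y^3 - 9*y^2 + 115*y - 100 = (y + 4)*(y^3 - 11*y^2 + 35*y - 25) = (y - 5)*(y + 4)*(y^2 - 6*y + 5) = (y - 5)*(y - 1)*(y + 4)*(y - 5)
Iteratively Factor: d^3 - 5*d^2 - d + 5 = (d - 1)*(d^2 - 4*d - 5) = (d - 5)*(d - 1)*(d + 1)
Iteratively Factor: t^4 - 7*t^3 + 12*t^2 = (t - 3)*(t^3 - 4*t^2) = t*(t - 3)*(t^2 - 4*t) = t^2*(t - 3)*(t - 4)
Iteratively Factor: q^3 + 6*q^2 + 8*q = (q + 4)*(q^2 + 2*q) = q*(q + 4)*(q + 2)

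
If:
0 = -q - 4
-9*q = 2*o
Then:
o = 18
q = -4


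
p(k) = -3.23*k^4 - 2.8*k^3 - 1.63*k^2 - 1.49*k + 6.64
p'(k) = -12.92*k^3 - 8.4*k^2 - 3.26*k - 1.49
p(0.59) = 4.23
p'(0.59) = -8.99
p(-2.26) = -50.26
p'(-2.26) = 112.11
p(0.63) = 3.85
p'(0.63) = -10.11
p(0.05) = 6.56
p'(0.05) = -1.68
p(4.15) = -1185.81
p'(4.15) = -1083.12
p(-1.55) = -3.18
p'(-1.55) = 31.49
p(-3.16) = -238.65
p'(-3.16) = 332.62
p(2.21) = -111.89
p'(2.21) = -189.18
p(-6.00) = -3624.38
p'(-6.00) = 2506.39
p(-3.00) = -189.59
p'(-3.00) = 281.53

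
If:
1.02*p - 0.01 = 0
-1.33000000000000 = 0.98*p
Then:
No Solution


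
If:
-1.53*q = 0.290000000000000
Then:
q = -0.19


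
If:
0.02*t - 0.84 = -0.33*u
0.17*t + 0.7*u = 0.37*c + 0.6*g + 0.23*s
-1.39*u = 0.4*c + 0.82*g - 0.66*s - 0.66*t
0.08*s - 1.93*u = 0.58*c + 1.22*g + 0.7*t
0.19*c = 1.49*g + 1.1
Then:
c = -0.89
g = -0.85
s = 8.88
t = -4.54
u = 2.82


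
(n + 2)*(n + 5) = n^2 + 7*n + 10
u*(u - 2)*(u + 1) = u^3 - u^2 - 2*u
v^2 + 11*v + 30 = (v + 5)*(v + 6)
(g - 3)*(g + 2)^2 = g^3 + g^2 - 8*g - 12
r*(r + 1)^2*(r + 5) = r^4 + 7*r^3 + 11*r^2 + 5*r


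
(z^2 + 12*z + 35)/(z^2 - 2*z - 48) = (z^2 + 12*z + 35)/(z^2 - 2*z - 48)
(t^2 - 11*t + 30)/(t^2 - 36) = (t - 5)/(t + 6)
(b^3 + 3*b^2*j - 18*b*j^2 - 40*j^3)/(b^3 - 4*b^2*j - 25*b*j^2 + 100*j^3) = (b + 2*j)/(b - 5*j)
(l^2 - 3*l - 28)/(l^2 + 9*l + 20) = (l - 7)/(l + 5)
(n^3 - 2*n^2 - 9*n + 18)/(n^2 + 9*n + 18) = (n^2 - 5*n + 6)/(n + 6)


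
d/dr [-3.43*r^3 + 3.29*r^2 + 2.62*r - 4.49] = -10.29*r^2 + 6.58*r + 2.62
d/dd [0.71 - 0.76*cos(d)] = 0.76*sin(d)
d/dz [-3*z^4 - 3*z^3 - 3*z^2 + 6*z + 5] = -12*z^3 - 9*z^2 - 6*z + 6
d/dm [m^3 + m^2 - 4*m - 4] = 3*m^2 + 2*m - 4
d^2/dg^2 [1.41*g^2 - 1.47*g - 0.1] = 2.82000000000000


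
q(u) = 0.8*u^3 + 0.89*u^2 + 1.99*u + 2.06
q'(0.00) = 1.99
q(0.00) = 2.06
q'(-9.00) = 180.37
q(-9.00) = -526.96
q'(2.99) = 28.77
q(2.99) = 37.35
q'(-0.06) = 1.89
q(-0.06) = 1.94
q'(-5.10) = 55.34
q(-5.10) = -91.06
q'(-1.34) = 3.91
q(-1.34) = -0.93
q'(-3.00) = 18.25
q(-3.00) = -17.50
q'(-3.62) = 27.00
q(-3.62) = -31.43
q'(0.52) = 3.56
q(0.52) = 3.45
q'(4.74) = 64.35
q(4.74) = 116.69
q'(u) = 2.4*u^2 + 1.78*u + 1.99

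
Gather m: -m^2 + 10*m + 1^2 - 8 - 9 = -m^2 + 10*m - 16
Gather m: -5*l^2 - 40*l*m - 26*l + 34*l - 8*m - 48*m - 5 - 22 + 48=-5*l^2 + 8*l + m*(-40*l - 56) + 21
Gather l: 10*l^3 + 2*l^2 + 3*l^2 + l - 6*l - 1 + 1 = 10*l^3 + 5*l^2 - 5*l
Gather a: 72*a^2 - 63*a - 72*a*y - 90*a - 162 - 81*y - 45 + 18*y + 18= 72*a^2 + a*(-72*y - 153) - 63*y - 189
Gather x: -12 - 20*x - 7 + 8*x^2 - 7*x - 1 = 8*x^2 - 27*x - 20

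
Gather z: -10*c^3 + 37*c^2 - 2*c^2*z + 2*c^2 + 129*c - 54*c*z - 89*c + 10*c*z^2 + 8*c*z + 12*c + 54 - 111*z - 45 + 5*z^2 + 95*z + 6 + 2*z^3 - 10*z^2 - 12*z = -10*c^3 + 39*c^2 + 52*c + 2*z^3 + z^2*(10*c - 5) + z*(-2*c^2 - 46*c - 28) + 15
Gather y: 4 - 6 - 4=-6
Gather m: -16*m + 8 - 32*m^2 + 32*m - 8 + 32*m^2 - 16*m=0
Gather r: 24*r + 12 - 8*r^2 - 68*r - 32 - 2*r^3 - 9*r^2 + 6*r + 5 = -2*r^3 - 17*r^2 - 38*r - 15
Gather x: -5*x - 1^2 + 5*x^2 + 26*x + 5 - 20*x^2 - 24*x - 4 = -15*x^2 - 3*x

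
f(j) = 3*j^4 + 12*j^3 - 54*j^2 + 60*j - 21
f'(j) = 12*j^3 + 36*j^2 - 108*j + 60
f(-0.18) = -33.62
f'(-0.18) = 80.54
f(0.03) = -19.25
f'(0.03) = 56.79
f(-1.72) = -318.76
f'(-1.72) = 291.20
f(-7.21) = 348.63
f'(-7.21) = -1787.56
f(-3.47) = -945.84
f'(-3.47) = 366.85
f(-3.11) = -810.21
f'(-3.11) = 383.11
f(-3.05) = -787.20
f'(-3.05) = 383.82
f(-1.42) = -237.25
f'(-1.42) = 251.59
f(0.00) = -21.00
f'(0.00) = 60.00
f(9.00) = 24576.00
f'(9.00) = 10752.00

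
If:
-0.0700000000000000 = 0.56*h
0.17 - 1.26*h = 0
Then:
No Solution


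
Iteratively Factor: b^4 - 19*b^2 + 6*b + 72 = (b + 2)*(b^3 - 2*b^2 - 15*b + 36) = (b - 3)*(b + 2)*(b^2 + b - 12) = (b - 3)^2*(b + 2)*(b + 4)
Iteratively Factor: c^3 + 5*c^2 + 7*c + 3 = (c + 1)*(c^2 + 4*c + 3) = (c + 1)^2*(c + 3)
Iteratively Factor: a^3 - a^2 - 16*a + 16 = (a - 1)*(a^2 - 16) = (a - 1)*(a + 4)*(a - 4)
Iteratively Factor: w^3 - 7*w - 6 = (w + 1)*(w^2 - w - 6) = (w + 1)*(w + 2)*(w - 3)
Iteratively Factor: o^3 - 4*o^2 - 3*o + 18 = (o - 3)*(o^2 - o - 6) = (o - 3)*(o + 2)*(o - 3)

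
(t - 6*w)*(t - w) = t^2 - 7*t*w + 6*w^2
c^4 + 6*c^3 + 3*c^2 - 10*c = c*(c - 1)*(c + 2)*(c + 5)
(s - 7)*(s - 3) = s^2 - 10*s + 21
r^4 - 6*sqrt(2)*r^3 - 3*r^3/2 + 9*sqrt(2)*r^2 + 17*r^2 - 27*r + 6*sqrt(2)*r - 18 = (r - 2)*(r + 1/2)*(r - 3*sqrt(2))^2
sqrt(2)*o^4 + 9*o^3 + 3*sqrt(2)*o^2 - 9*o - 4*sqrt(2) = (o - 1)*(o + 1)*(o + 4*sqrt(2))*(sqrt(2)*o + 1)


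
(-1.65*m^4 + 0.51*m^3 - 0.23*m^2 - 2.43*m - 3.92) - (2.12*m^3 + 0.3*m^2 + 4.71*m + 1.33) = -1.65*m^4 - 1.61*m^3 - 0.53*m^2 - 7.14*m - 5.25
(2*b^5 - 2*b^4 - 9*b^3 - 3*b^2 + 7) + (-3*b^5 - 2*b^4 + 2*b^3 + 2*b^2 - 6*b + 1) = -b^5 - 4*b^4 - 7*b^3 - b^2 - 6*b + 8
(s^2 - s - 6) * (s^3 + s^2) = s^5 - 7*s^3 - 6*s^2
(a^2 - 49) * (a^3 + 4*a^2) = a^5 + 4*a^4 - 49*a^3 - 196*a^2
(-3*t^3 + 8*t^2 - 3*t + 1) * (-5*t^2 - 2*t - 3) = 15*t^5 - 34*t^4 + 8*t^3 - 23*t^2 + 7*t - 3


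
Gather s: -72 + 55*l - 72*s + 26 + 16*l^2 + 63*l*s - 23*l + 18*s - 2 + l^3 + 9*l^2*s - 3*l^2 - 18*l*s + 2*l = l^3 + 13*l^2 + 34*l + s*(9*l^2 + 45*l - 54) - 48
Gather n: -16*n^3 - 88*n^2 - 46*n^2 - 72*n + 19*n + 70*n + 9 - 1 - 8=-16*n^3 - 134*n^2 + 17*n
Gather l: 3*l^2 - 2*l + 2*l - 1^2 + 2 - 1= 3*l^2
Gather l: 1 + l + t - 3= l + t - 2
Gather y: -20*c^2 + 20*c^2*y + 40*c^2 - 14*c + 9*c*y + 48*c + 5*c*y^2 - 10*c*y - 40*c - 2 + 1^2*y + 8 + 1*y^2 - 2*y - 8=20*c^2 - 6*c + y^2*(5*c + 1) + y*(20*c^2 - c - 1) - 2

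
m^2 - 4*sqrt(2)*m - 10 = (m - 5*sqrt(2))*(m + sqrt(2))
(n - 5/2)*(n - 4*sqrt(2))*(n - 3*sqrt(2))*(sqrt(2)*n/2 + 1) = sqrt(2)*n^4/2 - 6*n^3 - 5*sqrt(2)*n^3/4 + 5*sqrt(2)*n^2 + 15*n^2 - 25*sqrt(2)*n/2 + 24*n - 60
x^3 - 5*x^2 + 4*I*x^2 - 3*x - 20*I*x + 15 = (x - 5)*(x + I)*(x + 3*I)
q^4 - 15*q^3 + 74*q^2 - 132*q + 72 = (q - 6)^2*(q - 2)*(q - 1)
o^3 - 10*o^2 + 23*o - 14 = (o - 7)*(o - 2)*(o - 1)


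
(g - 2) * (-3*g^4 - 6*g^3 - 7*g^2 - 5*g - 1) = -3*g^5 + 5*g^3 + 9*g^2 + 9*g + 2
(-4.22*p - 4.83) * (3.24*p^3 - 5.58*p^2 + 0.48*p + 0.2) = -13.6728*p^4 + 7.8984*p^3 + 24.9258*p^2 - 3.1624*p - 0.966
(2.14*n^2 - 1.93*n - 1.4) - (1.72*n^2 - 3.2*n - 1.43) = 0.42*n^2 + 1.27*n + 0.03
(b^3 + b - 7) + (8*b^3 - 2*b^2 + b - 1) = 9*b^3 - 2*b^2 + 2*b - 8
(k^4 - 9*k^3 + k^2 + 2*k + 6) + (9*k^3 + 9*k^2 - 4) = k^4 + 10*k^2 + 2*k + 2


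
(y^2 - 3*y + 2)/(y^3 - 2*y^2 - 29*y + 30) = (y - 2)/(y^2 - y - 30)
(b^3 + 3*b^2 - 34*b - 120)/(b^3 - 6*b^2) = 1 + 9/b + 20/b^2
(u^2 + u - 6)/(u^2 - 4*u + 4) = (u + 3)/(u - 2)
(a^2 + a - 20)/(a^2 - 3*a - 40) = (a - 4)/(a - 8)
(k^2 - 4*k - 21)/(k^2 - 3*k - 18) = (k - 7)/(k - 6)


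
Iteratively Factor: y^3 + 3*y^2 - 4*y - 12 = (y + 3)*(y^2 - 4) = (y + 2)*(y + 3)*(y - 2)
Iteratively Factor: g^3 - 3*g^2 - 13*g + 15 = (g - 5)*(g^2 + 2*g - 3) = (g - 5)*(g - 1)*(g + 3)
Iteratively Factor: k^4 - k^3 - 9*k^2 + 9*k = (k - 1)*(k^3 - 9*k) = (k - 3)*(k - 1)*(k^2 + 3*k) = (k - 3)*(k - 1)*(k + 3)*(k)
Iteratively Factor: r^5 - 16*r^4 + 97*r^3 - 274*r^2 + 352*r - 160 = (r - 1)*(r^4 - 15*r^3 + 82*r^2 - 192*r + 160) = (r - 5)*(r - 1)*(r^3 - 10*r^2 + 32*r - 32) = (r - 5)*(r - 2)*(r - 1)*(r^2 - 8*r + 16) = (r - 5)*(r - 4)*(r - 2)*(r - 1)*(r - 4)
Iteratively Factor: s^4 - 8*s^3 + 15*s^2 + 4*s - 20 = (s - 2)*(s^3 - 6*s^2 + 3*s + 10) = (s - 2)^2*(s^2 - 4*s - 5) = (s - 5)*(s - 2)^2*(s + 1)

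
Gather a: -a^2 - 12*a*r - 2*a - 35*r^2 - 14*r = -a^2 + a*(-12*r - 2) - 35*r^2 - 14*r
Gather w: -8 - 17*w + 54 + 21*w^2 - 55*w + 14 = 21*w^2 - 72*w + 60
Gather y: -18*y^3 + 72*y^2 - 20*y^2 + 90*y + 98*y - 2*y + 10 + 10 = -18*y^3 + 52*y^2 + 186*y + 20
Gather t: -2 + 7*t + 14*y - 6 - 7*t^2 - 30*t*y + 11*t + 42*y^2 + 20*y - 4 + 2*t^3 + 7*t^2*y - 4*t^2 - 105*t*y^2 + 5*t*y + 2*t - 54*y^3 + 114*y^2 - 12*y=2*t^3 + t^2*(7*y - 11) + t*(-105*y^2 - 25*y + 20) - 54*y^3 + 156*y^2 + 22*y - 12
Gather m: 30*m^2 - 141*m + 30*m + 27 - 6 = 30*m^2 - 111*m + 21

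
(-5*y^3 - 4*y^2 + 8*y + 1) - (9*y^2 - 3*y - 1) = -5*y^3 - 13*y^2 + 11*y + 2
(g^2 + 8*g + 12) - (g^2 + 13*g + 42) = -5*g - 30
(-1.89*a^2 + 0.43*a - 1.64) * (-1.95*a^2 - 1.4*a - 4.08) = 3.6855*a^4 + 1.8075*a^3 + 10.3072*a^2 + 0.5416*a + 6.6912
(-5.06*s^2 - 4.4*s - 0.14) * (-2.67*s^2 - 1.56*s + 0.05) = 13.5102*s^4 + 19.6416*s^3 + 6.9848*s^2 - 0.00159999999999999*s - 0.007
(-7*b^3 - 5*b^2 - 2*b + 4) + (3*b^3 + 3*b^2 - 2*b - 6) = -4*b^3 - 2*b^2 - 4*b - 2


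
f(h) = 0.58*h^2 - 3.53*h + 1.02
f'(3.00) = -0.05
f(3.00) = -4.35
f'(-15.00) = -20.93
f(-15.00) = 184.47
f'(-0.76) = -4.41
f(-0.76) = 4.04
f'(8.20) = 5.98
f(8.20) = 11.07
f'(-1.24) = -4.97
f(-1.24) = 6.29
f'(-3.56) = -7.66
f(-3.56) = 20.94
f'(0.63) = -2.80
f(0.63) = -0.97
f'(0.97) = -2.40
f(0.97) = -1.86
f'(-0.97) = -4.66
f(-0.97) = 4.99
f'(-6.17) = -10.69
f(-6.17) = 44.88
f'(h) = 1.16*h - 3.53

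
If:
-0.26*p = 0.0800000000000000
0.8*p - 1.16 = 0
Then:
No Solution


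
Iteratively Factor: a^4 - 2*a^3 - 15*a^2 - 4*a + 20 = (a - 5)*(a^3 + 3*a^2 - 4) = (a - 5)*(a - 1)*(a^2 + 4*a + 4) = (a - 5)*(a - 1)*(a + 2)*(a + 2)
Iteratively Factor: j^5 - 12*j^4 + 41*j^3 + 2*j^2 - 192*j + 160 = (j - 5)*(j^4 - 7*j^3 + 6*j^2 + 32*j - 32) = (j - 5)*(j - 1)*(j^3 - 6*j^2 + 32) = (j - 5)*(j - 1)*(j + 2)*(j^2 - 8*j + 16) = (j - 5)*(j - 4)*(j - 1)*(j + 2)*(j - 4)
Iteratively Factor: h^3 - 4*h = (h + 2)*(h^2 - 2*h) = h*(h + 2)*(h - 2)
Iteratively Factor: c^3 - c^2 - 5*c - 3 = (c - 3)*(c^2 + 2*c + 1) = (c - 3)*(c + 1)*(c + 1)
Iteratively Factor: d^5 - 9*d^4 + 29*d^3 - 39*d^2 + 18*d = (d - 3)*(d^4 - 6*d^3 + 11*d^2 - 6*d) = d*(d - 3)*(d^3 - 6*d^2 + 11*d - 6) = d*(d - 3)*(d - 1)*(d^2 - 5*d + 6) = d*(d - 3)*(d - 2)*(d - 1)*(d - 3)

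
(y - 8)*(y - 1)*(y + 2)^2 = y^4 - 5*y^3 - 24*y^2 - 4*y + 32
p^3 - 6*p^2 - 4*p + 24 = (p - 6)*(p - 2)*(p + 2)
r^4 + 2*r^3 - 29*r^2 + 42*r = r*(r - 3)*(r - 2)*(r + 7)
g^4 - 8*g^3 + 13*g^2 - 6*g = g*(g - 6)*(g - 1)^2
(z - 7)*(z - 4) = z^2 - 11*z + 28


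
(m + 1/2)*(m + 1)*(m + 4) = m^3 + 11*m^2/2 + 13*m/2 + 2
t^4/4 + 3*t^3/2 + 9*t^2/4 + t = t*(t/4 + 1)*(t + 1)^2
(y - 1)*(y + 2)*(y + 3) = y^3 + 4*y^2 + y - 6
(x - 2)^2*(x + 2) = x^3 - 2*x^2 - 4*x + 8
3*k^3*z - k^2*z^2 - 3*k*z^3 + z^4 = z*(-3*k + z)*(-k + z)*(k + z)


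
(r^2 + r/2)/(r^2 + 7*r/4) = 2*(2*r + 1)/(4*r + 7)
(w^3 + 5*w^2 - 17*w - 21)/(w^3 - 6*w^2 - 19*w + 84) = (w^2 + 8*w + 7)/(w^2 - 3*w - 28)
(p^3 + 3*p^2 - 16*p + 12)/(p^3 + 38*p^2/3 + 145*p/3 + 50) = 3*(p^2 - 3*p + 2)/(3*p^2 + 20*p + 25)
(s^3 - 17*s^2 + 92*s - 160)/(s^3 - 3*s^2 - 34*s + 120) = (s - 8)/(s + 6)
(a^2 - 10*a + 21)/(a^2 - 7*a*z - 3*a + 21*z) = (7 - a)/(-a + 7*z)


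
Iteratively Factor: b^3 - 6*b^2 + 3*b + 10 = (b - 5)*(b^2 - b - 2) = (b - 5)*(b - 2)*(b + 1)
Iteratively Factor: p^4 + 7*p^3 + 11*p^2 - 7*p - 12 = (p + 4)*(p^3 + 3*p^2 - p - 3) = (p + 3)*(p + 4)*(p^2 - 1) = (p + 1)*(p + 3)*(p + 4)*(p - 1)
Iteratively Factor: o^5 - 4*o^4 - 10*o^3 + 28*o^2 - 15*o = (o - 1)*(o^4 - 3*o^3 - 13*o^2 + 15*o) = o*(o - 1)*(o^3 - 3*o^2 - 13*o + 15) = o*(o - 5)*(o - 1)*(o^2 + 2*o - 3) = o*(o - 5)*(o - 1)^2*(o + 3)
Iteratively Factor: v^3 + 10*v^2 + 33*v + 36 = (v + 4)*(v^2 + 6*v + 9) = (v + 3)*(v + 4)*(v + 3)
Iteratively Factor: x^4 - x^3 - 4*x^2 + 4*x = (x - 1)*(x^3 - 4*x) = x*(x - 1)*(x^2 - 4) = x*(x - 2)*(x - 1)*(x + 2)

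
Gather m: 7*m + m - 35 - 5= 8*m - 40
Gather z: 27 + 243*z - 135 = 243*z - 108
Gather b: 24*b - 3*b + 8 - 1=21*b + 7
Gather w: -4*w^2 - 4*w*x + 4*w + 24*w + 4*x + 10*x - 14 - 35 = -4*w^2 + w*(28 - 4*x) + 14*x - 49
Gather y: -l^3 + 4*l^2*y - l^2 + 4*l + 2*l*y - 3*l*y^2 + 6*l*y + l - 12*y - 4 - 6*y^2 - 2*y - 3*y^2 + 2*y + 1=-l^3 - l^2 + 5*l + y^2*(-3*l - 9) + y*(4*l^2 + 8*l - 12) - 3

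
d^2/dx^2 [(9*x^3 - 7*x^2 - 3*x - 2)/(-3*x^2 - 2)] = 2*(81*x^3 - 72*x^2 - 162*x + 16)/(27*x^6 + 54*x^4 + 36*x^2 + 8)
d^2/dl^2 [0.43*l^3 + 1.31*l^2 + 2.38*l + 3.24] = 2.58*l + 2.62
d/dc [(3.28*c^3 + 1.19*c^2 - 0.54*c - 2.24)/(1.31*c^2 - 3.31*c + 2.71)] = (4.2968*c^4 - 21.7136*c^3 + 23.4349*c^2 + 12.3186*c - 8.8778)/(1.7161*c^4 - 8.6722*c^3 + 18.0563*c^2 - 17.9402*c + 7.3441)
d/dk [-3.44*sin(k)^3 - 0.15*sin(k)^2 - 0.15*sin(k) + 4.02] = (-0.3*sin(k) + 5.16*cos(2*k) - 5.31)*cos(k)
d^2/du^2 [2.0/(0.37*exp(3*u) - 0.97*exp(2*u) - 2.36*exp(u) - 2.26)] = ((-6.66*exp(2*u) + 7.76*exp(u) + 4.72)*(-0.37*exp(3*u) + 0.97*exp(2*u) + 2.36*exp(u) + 2.26) - 2.0*(-2.22*exp(2*u) + 3.88*exp(u) + 4.72)*(-1.11*exp(2*u) + 1.94*exp(u) + 2.36)*exp(u))*exp(u)/(-0.37*exp(3*u) + 0.97*exp(2*u) + 2.36*exp(u) + 2.26)^3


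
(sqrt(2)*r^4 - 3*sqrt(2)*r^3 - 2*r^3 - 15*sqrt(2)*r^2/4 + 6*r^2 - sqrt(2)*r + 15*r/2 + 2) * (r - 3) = sqrt(2)*r^5 - 6*sqrt(2)*r^4 - 2*r^4 + 21*sqrt(2)*r^3/4 + 12*r^3 - 21*r^2/2 + 41*sqrt(2)*r^2/4 - 41*r/2 + 3*sqrt(2)*r - 6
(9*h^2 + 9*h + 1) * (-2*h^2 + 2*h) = -18*h^4 + 16*h^2 + 2*h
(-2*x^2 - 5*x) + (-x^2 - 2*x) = -3*x^2 - 7*x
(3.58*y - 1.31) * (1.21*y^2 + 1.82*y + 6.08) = 4.3318*y^3 + 4.9305*y^2 + 19.3822*y - 7.9648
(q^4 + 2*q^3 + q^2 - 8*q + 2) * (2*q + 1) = 2*q^5 + 5*q^4 + 4*q^3 - 15*q^2 - 4*q + 2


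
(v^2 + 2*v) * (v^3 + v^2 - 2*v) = v^5 + 3*v^4 - 4*v^2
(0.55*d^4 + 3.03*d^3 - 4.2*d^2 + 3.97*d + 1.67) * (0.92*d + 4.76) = 0.506*d^5 + 5.4056*d^4 + 10.5588*d^3 - 16.3396*d^2 + 20.4336*d + 7.9492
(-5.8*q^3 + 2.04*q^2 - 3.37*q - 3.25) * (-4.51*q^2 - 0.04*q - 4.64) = 26.158*q^5 - 8.9684*q^4 + 42.0291*q^3 + 5.3267*q^2 + 15.7668*q + 15.08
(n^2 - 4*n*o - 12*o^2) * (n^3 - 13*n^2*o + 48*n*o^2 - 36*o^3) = n^5 - 17*n^4*o + 88*n^3*o^2 - 72*n^2*o^3 - 432*n*o^4 + 432*o^5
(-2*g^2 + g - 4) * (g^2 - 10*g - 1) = -2*g^4 + 21*g^3 - 12*g^2 + 39*g + 4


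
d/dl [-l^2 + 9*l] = 9 - 2*l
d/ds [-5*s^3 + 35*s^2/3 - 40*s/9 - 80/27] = -15*s^2 + 70*s/3 - 40/9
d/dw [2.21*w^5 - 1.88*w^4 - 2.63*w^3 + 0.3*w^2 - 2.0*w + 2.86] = 11.05*w^4 - 7.52*w^3 - 7.89*w^2 + 0.6*w - 2.0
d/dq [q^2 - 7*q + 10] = 2*q - 7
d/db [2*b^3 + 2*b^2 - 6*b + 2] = 6*b^2 + 4*b - 6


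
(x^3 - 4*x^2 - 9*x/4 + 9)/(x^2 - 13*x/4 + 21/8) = 2*(2*x^2 - 5*x - 12)/(4*x - 7)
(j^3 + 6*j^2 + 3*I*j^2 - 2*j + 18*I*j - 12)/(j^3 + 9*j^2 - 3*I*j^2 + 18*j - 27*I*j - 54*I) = (j^2 + 3*I*j - 2)/(j^2 + 3*j*(1 - I) - 9*I)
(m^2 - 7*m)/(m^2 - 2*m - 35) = m/(m + 5)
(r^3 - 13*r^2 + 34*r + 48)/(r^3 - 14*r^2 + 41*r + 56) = (r - 6)/(r - 7)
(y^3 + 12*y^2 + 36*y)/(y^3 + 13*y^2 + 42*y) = (y + 6)/(y + 7)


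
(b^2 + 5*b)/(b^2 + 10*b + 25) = b/(b + 5)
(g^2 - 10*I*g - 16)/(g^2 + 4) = (g - 8*I)/(g + 2*I)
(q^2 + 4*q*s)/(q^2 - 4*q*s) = (q + 4*s)/(q - 4*s)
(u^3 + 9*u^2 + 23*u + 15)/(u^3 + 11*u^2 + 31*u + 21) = (u + 5)/(u + 7)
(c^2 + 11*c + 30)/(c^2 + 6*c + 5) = (c + 6)/(c + 1)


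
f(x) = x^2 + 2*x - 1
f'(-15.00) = -28.00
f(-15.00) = 194.00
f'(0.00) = 2.00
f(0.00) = -1.00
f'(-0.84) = 0.32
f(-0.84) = -1.97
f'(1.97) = 5.94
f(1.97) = 6.82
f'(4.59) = 11.18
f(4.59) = 29.25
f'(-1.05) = -0.10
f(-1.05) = -2.00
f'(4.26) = 10.52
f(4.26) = 25.67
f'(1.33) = 4.66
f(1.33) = 3.43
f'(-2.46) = -2.92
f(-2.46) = 0.13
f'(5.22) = 12.44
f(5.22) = 36.69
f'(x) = 2*x + 2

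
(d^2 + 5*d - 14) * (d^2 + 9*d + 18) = d^4 + 14*d^3 + 49*d^2 - 36*d - 252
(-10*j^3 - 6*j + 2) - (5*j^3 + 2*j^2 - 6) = -15*j^3 - 2*j^2 - 6*j + 8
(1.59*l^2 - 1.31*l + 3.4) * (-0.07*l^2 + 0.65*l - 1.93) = -0.1113*l^4 + 1.1252*l^3 - 4.1582*l^2 + 4.7383*l - 6.562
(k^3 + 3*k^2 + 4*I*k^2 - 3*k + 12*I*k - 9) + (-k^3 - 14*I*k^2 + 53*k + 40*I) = 3*k^2 - 10*I*k^2 + 50*k + 12*I*k - 9 + 40*I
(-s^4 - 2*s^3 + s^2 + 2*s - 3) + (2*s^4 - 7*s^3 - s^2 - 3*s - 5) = s^4 - 9*s^3 - s - 8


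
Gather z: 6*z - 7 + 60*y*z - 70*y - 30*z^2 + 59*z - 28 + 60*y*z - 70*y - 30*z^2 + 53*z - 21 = -140*y - 60*z^2 + z*(120*y + 118) - 56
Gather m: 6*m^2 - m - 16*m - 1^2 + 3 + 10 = 6*m^2 - 17*m + 12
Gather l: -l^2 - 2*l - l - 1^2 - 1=-l^2 - 3*l - 2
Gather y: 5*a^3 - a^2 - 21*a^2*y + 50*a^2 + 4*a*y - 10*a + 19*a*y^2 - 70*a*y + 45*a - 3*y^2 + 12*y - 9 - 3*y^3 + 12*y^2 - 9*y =5*a^3 + 49*a^2 + 35*a - 3*y^3 + y^2*(19*a + 9) + y*(-21*a^2 - 66*a + 3) - 9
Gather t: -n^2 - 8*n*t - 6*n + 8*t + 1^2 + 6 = -n^2 - 6*n + t*(8 - 8*n) + 7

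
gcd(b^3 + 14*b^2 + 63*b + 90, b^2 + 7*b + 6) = b + 6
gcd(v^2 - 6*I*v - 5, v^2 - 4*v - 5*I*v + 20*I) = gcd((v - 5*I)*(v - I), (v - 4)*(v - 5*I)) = v - 5*I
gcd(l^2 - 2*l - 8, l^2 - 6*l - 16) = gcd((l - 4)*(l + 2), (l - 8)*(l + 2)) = l + 2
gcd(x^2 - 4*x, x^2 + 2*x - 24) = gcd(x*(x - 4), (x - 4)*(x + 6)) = x - 4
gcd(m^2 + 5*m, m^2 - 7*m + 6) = 1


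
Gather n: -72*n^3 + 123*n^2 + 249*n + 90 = -72*n^3 + 123*n^2 + 249*n + 90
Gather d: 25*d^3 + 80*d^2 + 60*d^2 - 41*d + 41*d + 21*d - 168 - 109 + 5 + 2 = 25*d^3 + 140*d^2 + 21*d - 270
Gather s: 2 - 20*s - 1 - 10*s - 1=-30*s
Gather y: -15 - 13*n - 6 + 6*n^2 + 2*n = 6*n^2 - 11*n - 21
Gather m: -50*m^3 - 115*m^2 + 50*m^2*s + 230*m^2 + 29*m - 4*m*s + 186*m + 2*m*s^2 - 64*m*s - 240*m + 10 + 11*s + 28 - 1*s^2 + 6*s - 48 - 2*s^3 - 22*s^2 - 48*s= -50*m^3 + m^2*(50*s + 115) + m*(2*s^2 - 68*s - 25) - 2*s^3 - 23*s^2 - 31*s - 10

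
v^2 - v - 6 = (v - 3)*(v + 2)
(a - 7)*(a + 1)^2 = a^3 - 5*a^2 - 13*a - 7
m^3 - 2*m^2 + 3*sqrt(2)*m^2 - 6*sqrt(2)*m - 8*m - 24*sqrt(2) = (m - 4)*(m + 2)*(m + 3*sqrt(2))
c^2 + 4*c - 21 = (c - 3)*(c + 7)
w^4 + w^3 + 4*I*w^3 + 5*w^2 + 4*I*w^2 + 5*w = w*(w + 1)*(w - I)*(w + 5*I)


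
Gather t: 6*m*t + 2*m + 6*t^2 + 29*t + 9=2*m + 6*t^2 + t*(6*m + 29) + 9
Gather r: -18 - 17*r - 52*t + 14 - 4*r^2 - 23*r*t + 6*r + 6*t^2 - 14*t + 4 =-4*r^2 + r*(-23*t - 11) + 6*t^2 - 66*t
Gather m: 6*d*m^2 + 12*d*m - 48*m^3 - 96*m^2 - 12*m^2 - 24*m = -48*m^3 + m^2*(6*d - 108) + m*(12*d - 24)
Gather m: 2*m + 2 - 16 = 2*m - 14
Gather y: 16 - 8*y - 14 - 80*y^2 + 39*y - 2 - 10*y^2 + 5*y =-90*y^2 + 36*y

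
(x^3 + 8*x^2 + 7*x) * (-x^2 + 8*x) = -x^5 + 57*x^3 + 56*x^2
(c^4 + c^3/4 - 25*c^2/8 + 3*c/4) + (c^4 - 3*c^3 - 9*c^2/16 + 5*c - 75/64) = 2*c^4 - 11*c^3/4 - 59*c^2/16 + 23*c/4 - 75/64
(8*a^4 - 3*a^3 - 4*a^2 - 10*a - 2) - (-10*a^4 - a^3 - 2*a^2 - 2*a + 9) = 18*a^4 - 2*a^3 - 2*a^2 - 8*a - 11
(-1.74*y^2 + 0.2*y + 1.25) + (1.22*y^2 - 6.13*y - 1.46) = -0.52*y^2 - 5.93*y - 0.21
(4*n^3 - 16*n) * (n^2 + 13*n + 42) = 4*n^5 + 52*n^4 + 152*n^3 - 208*n^2 - 672*n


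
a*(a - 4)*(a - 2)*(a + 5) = a^4 - a^3 - 22*a^2 + 40*a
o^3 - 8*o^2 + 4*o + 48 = (o - 6)*(o - 4)*(o + 2)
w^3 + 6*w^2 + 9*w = w*(w + 3)^2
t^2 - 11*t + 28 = (t - 7)*(t - 4)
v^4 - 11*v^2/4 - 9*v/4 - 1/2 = (v - 2)*(v + 1/2)^2*(v + 1)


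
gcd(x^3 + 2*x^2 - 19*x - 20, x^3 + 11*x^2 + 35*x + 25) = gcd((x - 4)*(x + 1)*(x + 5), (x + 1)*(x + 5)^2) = x^2 + 6*x + 5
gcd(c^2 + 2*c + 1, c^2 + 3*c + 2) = c + 1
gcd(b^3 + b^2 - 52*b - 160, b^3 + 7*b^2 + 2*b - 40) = b^2 + 9*b + 20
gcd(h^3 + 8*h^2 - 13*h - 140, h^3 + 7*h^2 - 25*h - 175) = h^2 + 12*h + 35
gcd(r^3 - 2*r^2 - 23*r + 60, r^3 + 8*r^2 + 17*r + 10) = r + 5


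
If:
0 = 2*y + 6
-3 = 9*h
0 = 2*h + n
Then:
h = -1/3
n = 2/3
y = -3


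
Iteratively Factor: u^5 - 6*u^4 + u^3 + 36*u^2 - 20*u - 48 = (u + 1)*(u^4 - 7*u^3 + 8*u^2 + 28*u - 48) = (u - 4)*(u + 1)*(u^3 - 3*u^2 - 4*u + 12) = (u - 4)*(u + 1)*(u + 2)*(u^2 - 5*u + 6) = (u - 4)*(u - 2)*(u + 1)*(u + 2)*(u - 3)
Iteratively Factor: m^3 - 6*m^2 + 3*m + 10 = (m - 5)*(m^2 - m - 2) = (m - 5)*(m - 2)*(m + 1)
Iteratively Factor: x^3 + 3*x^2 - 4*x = (x)*(x^2 + 3*x - 4) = x*(x - 1)*(x + 4)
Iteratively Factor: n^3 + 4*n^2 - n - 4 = (n + 1)*(n^2 + 3*n - 4) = (n - 1)*(n + 1)*(n + 4)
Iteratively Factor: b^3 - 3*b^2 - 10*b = (b)*(b^2 - 3*b - 10) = b*(b + 2)*(b - 5)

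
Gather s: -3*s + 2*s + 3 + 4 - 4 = 3 - s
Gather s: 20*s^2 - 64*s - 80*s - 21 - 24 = 20*s^2 - 144*s - 45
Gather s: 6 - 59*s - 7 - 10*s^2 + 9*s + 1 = -10*s^2 - 50*s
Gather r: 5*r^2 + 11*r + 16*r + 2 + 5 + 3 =5*r^2 + 27*r + 10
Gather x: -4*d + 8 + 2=10 - 4*d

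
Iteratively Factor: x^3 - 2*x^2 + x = (x)*(x^2 - 2*x + 1) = x*(x - 1)*(x - 1)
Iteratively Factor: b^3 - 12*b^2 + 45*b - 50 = (b - 5)*(b^2 - 7*b + 10) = (b - 5)^2*(b - 2)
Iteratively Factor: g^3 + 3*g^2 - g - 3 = (g + 3)*(g^2 - 1) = (g - 1)*(g + 3)*(g + 1)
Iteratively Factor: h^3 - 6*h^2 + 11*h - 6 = (h - 3)*(h^2 - 3*h + 2) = (h - 3)*(h - 1)*(h - 2)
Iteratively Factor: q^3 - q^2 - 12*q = (q - 4)*(q^2 + 3*q) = q*(q - 4)*(q + 3)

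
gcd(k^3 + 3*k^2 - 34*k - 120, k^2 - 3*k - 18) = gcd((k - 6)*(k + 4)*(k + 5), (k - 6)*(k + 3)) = k - 6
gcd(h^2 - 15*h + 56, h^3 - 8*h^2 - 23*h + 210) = h - 7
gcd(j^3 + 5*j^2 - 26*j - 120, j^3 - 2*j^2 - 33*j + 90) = j^2 + j - 30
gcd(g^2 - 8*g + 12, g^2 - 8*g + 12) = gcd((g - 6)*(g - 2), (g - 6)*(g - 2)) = g^2 - 8*g + 12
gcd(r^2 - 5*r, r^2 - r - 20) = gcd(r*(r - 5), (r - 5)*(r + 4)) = r - 5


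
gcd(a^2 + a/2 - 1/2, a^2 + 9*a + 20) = 1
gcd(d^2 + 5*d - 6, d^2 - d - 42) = d + 6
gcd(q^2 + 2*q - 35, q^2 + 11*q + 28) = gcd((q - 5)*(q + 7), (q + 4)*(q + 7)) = q + 7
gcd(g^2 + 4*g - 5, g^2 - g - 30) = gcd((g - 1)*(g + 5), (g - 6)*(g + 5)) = g + 5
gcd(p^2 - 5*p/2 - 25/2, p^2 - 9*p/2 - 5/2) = p - 5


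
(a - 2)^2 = a^2 - 4*a + 4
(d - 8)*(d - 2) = d^2 - 10*d + 16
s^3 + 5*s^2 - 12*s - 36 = (s - 3)*(s + 2)*(s + 6)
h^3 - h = h*(h - 1)*(h + 1)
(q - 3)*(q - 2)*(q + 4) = q^3 - q^2 - 14*q + 24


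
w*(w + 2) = w^2 + 2*w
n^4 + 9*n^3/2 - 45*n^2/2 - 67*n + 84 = (n - 4)*(n - 1)*(n + 7/2)*(n + 6)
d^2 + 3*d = d*(d + 3)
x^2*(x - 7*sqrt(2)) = x^3 - 7*sqrt(2)*x^2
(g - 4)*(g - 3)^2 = g^3 - 10*g^2 + 33*g - 36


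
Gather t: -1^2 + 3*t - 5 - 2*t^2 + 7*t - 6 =-2*t^2 + 10*t - 12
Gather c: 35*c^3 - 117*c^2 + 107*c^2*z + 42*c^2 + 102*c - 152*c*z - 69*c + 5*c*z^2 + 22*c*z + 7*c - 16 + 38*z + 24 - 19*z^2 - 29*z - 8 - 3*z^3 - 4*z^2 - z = 35*c^3 + c^2*(107*z - 75) + c*(5*z^2 - 130*z + 40) - 3*z^3 - 23*z^2 + 8*z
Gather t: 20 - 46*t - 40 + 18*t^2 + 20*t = 18*t^2 - 26*t - 20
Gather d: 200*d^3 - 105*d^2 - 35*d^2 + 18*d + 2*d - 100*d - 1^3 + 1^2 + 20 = 200*d^3 - 140*d^2 - 80*d + 20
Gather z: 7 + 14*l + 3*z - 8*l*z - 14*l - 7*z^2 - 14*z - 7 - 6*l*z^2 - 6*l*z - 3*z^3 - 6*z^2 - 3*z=-3*z^3 + z^2*(-6*l - 13) + z*(-14*l - 14)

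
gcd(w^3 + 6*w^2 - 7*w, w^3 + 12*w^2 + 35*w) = w^2 + 7*w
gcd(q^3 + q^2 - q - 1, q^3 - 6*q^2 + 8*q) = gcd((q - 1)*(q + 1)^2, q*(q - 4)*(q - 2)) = 1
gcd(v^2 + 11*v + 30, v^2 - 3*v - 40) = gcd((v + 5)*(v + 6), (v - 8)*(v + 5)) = v + 5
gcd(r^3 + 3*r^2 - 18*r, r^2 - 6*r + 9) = r - 3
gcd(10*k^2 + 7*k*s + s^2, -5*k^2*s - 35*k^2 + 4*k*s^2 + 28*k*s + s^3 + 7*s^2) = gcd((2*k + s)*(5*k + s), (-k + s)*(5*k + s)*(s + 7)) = 5*k + s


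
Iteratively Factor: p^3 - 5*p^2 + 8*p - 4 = (p - 2)*(p^2 - 3*p + 2) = (p - 2)^2*(p - 1)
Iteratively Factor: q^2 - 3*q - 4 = (q + 1)*(q - 4)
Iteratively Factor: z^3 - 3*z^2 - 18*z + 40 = (z + 4)*(z^2 - 7*z + 10) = (z - 2)*(z + 4)*(z - 5)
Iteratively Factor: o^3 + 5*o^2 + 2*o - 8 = (o + 4)*(o^2 + o - 2) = (o - 1)*(o + 4)*(o + 2)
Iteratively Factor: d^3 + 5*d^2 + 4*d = (d + 1)*(d^2 + 4*d) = d*(d + 1)*(d + 4)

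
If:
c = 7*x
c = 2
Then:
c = 2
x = 2/7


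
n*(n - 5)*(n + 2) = n^3 - 3*n^2 - 10*n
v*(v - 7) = v^2 - 7*v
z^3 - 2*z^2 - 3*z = z*(z - 3)*(z + 1)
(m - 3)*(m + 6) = m^2 + 3*m - 18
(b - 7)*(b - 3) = b^2 - 10*b + 21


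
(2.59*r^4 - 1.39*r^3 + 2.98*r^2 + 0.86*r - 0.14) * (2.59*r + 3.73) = 6.7081*r^5 + 6.0606*r^4 + 2.5335*r^3 + 13.3428*r^2 + 2.8452*r - 0.5222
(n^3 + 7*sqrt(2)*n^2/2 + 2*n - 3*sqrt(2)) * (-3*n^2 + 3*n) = -3*n^5 - 21*sqrt(2)*n^4/2 + 3*n^4 - 6*n^3 + 21*sqrt(2)*n^3/2 + 6*n^2 + 9*sqrt(2)*n^2 - 9*sqrt(2)*n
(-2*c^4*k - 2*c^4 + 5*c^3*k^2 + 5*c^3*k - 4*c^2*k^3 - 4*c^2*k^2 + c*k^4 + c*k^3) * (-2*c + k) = 4*c^5*k + 4*c^5 - 12*c^4*k^2 - 12*c^4*k + 13*c^3*k^3 + 13*c^3*k^2 - 6*c^2*k^4 - 6*c^2*k^3 + c*k^5 + c*k^4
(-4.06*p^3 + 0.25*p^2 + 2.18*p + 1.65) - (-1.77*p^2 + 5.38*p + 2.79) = -4.06*p^3 + 2.02*p^2 - 3.2*p - 1.14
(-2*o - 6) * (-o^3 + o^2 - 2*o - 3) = 2*o^4 + 4*o^3 - 2*o^2 + 18*o + 18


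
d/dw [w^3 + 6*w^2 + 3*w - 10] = 3*w^2 + 12*w + 3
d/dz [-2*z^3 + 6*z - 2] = 6 - 6*z^2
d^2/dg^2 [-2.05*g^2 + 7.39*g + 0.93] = -4.10000000000000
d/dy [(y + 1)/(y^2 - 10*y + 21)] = (y^2 - 10*y - 2*(y - 5)*(y + 1) + 21)/(y^2 - 10*y + 21)^2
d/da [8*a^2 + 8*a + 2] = 16*a + 8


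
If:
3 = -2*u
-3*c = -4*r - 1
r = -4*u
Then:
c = 25/3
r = 6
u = -3/2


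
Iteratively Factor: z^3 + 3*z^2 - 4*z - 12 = (z + 2)*(z^2 + z - 6) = (z - 2)*(z + 2)*(z + 3)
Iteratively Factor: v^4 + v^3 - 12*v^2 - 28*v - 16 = (v - 4)*(v^3 + 5*v^2 + 8*v + 4) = (v - 4)*(v + 2)*(v^2 + 3*v + 2) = (v - 4)*(v + 2)^2*(v + 1)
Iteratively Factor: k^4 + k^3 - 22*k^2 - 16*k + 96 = (k + 3)*(k^3 - 2*k^2 - 16*k + 32) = (k - 4)*(k + 3)*(k^2 + 2*k - 8) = (k - 4)*(k + 3)*(k + 4)*(k - 2)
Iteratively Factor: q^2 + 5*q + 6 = (q + 2)*(q + 3)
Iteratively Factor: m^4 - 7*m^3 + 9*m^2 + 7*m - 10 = (m - 2)*(m^3 - 5*m^2 - m + 5) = (m - 2)*(m - 1)*(m^2 - 4*m - 5) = (m - 2)*(m - 1)*(m + 1)*(m - 5)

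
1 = 1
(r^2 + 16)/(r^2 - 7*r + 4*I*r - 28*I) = (r - 4*I)/(r - 7)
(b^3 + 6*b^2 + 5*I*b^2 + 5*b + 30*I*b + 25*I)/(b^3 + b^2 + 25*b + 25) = (b + 5)/(b - 5*I)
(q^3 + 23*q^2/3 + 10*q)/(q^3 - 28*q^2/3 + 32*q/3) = (3*q^2 + 23*q + 30)/(3*q^2 - 28*q + 32)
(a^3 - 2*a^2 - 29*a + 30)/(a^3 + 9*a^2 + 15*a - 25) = (a - 6)/(a + 5)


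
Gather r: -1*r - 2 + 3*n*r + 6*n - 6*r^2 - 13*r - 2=6*n - 6*r^2 + r*(3*n - 14) - 4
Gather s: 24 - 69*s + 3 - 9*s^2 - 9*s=-9*s^2 - 78*s + 27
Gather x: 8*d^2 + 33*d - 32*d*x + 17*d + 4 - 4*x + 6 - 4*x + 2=8*d^2 + 50*d + x*(-32*d - 8) + 12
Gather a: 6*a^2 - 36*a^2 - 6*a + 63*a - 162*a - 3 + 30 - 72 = -30*a^2 - 105*a - 45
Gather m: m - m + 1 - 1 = 0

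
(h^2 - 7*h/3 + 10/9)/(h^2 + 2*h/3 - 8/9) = (3*h - 5)/(3*h + 4)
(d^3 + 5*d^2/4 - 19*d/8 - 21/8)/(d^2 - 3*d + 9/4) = (4*d^2 + 11*d + 7)/(2*(2*d - 3))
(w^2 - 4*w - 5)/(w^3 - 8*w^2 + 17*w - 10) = (w + 1)/(w^2 - 3*w + 2)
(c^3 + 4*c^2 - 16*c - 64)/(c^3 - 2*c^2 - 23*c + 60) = (c^2 + 8*c + 16)/(c^2 + 2*c - 15)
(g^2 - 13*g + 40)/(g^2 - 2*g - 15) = (g - 8)/(g + 3)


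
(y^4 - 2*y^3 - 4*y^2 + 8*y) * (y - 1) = y^5 - 3*y^4 - 2*y^3 + 12*y^2 - 8*y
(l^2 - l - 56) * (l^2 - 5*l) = l^4 - 6*l^3 - 51*l^2 + 280*l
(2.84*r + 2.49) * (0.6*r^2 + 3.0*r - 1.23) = 1.704*r^3 + 10.014*r^2 + 3.9768*r - 3.0627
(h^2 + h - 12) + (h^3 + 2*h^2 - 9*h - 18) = h^3 + 3*h^2 - 8*h - 30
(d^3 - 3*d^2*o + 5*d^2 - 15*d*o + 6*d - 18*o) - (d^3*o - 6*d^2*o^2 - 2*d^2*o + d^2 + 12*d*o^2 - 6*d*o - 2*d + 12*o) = -d^3*o + d^3 + 6*d^2*o^2 - d^2*o + 4*d^2 - 12*d*o^2 - 9*d*o + 8*d - 30*o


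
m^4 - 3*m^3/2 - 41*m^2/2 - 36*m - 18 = (m - 6)*(m + 1)*(m + 3/2)*(m + 2)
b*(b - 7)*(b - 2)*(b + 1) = b^4 - 8*b^3 + 5*b^2 + 14*b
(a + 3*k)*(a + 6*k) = a^2 + 9*a*k + 18*k^2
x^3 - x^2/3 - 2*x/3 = x*(x - 1)*(x + 2/3)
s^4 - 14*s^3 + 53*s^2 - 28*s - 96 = (s - 8)*(s - 4)*(s - 3)*(s + 1)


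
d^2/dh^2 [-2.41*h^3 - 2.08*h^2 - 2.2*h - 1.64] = -14.46*h - 4.16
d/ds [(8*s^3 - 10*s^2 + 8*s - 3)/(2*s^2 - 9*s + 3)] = (16*s^4 - 144*s^3 + 146*s^2 - 48*s - 3)/(4*s^4 - 36*s^3 + 93*s^2 - 54*s + 9)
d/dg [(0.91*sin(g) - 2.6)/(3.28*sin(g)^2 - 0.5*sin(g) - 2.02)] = (-2.9848*sin(g)^2 + 17.056*sin(g) - 3.1382)*cos(g)/(10.7584*sin(g)^4 - 3.28*sin(g)^3 - 13.0012*sin(g)^2 + 2.02*sin(g) + 4.0804)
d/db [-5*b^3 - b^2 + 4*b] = -15*b^2 - 2*b + 4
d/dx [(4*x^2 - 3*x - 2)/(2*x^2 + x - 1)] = 5*(2*x^2 + 1)/(4*x^4 + 4*x^3 - 3*x^2 - 2*x + 1)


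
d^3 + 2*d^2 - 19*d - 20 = (d - 4)*(d + 1)*(d + 5)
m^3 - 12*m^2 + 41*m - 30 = (m - 6)*(m - 5)*(m - 1)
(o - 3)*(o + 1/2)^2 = o^3 - 2*o^2 - 11*o/4 - 3/4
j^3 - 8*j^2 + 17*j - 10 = (j - 5)*(j - 2)*(j - 1)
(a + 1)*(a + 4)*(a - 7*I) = a^3 + 5*a^2 - 7*I*a^2 + 4*a - 35*I*a - 28*I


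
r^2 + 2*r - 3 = (r - 1)*(r + 3)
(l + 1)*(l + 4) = l^2 + 5*l + 4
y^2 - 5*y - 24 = (y - 8)*(y + 3)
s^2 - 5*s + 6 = (s - 3)*(s - 2)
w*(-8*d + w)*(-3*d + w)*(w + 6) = 24*d^2*w^2 + 144*d^2*w - 11*d*w^3 - 66*d*w^2 + w^4 + 6*w^3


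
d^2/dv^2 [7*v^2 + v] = 14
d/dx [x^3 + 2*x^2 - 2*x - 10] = 3*x^2 + 4*x - 2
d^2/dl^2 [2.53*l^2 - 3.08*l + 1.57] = 5.06000000000000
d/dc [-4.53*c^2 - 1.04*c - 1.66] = -9.06*c - 1.04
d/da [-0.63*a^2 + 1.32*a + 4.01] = 1.32 - 1.26*a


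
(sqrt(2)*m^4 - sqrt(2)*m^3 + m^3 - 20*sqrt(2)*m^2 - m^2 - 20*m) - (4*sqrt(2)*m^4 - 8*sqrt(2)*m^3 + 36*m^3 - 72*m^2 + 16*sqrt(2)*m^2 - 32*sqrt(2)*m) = -3*sqrt(2)*m^4 - 35*m^3 + 7*sqrt(2)*m^3 - 36*sqrt(2)*m^2 + 71*m^2 - 20*m + 32*sqrt(2)*m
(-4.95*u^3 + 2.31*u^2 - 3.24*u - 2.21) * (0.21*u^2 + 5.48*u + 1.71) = -1.0395*u^5 - 26.6409*u^4 + 3.5139*u^3 - 14.2692*u^2 - 17.6512*u - 3.7791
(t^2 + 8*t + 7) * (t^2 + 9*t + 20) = t^4 + 17*t^3 + 99*t^2 + 223*t + 140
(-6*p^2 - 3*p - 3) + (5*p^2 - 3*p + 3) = -p^2 - 6*p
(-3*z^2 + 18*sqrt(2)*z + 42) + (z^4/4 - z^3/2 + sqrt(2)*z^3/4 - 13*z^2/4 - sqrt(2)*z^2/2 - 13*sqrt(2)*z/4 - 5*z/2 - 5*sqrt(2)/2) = z^4/4 - z^3/2 + sqrt(2)*z^3/4 - 25*z^2/4 - sqrt(2)*z^2/2 - 5*z/2 + 59*sqrt(2)*z/4 - 5*sqrt(2)/2 + 42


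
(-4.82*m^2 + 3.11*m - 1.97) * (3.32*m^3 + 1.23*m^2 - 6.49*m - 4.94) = -16.0024*m^5 + 4.3966*m^4 + 28.5667*m^3 + 1.2038*m^2 - 2.5781*m + 9.7318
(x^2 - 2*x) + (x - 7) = x^2 - x - 7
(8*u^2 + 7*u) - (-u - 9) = 8*u^2 + 8*u + 9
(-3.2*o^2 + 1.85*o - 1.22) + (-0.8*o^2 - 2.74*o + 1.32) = -4.0*o^2 - 0.89*o + 0.1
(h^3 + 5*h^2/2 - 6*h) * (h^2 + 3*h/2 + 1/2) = h^5 + 4*h^4 - 7*h^3/4 - 31*h^2/4 - 3*h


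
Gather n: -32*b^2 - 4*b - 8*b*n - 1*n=-32*b^2 - 4*b + n*(-8*b - 1)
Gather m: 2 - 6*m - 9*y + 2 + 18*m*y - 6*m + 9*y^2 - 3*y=m*(18*y - 12) + 9*y^2 - 12*y + 4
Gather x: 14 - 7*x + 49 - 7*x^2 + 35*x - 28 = -7*x^2 + 28*x + 35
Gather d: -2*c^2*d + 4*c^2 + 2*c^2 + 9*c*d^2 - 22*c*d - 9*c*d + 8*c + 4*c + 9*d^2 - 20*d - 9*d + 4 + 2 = 6*c^2 + 12*c + d^2*(9*c + 9) + d*(-2*c^2 - 31*c - 29) + 6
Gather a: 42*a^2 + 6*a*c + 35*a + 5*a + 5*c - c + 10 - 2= 42*a^2 + a*(6*c + 40) + 4*c + 8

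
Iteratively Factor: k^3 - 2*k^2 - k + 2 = (k - 2)*(k^2 - 1) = (k - 2)*(k - 1)*(k + 1)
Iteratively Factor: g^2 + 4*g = (g + 4)*(g)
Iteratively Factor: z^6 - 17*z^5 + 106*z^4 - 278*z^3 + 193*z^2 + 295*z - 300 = (z - 5)*(z^5 - 12*z^4 + 46*z^3 - 48*z^2 - 47*z + 60) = (z - 5)*(z - 3)*(z^4 - 9*z^3 + 19*z^2 + 9*z - 20) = (z - 5)^2*(z - 3)*(z^3 - 4*z^2 - z + 4) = (z - 5)^2*(z - 3)*(z + 1)*(z^2 - 5*z + 4) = (z - 5)^2*(z - 4)*(z - 3)*(z + 1)*(z - 1)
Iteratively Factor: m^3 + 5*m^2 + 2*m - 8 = (m + 4)*(m^2 + m - 2) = (m - 1)*(m + 4)*(m + 2)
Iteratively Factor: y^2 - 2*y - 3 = (y + 1)*(y - 3)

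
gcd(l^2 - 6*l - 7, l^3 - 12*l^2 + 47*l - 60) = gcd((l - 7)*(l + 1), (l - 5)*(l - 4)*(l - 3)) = 1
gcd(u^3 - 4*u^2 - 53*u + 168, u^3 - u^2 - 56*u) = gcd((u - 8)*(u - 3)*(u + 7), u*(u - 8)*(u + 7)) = u^2 - u - 56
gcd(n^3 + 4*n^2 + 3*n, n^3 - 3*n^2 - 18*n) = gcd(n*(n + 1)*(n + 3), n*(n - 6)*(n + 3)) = n^2 + 3*n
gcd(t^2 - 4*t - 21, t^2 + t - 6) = t + 3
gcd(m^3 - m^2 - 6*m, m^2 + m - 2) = m + 2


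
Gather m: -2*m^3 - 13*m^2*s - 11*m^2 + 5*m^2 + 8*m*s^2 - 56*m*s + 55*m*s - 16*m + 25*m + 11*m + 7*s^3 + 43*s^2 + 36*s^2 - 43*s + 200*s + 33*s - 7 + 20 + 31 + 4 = -2*m^3 + m^2*(-13*s - 6) + m*(8*s^2 - s + 20) + 7*s^3 + 79*s^2 + 190*s + 48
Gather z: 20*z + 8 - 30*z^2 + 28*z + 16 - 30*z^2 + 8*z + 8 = -60*z^2 + 56*z + 32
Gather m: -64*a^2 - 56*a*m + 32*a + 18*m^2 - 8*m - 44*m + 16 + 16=-64*a^2 + 32*a + 18*m^2 + m*(-56*a - 52) + 32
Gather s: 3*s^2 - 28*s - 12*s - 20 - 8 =3*s^2 - 40*s - 28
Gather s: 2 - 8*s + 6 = 8 - 8*s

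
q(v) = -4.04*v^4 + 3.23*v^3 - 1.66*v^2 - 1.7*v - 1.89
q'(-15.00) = 56768.35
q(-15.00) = -215776.14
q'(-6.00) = 3857.62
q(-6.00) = -5984.97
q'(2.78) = -283.24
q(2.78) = -191.35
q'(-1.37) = 62.59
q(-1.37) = -25.21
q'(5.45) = -2347.94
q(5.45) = -3101.84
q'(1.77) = -66.83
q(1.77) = -31.84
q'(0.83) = -7.02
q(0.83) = -4.52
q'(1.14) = -16.83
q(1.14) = -8.02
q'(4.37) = -1179.77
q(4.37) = -1244.82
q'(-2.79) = 433.95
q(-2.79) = -325.01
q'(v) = -16.16*v^3 + 9.69*v^2 - 3.32*v - 1.7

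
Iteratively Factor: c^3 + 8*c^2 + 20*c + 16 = (c + 4)*(c^2 + 4*c + 4) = (c + 2)*(c + 4)*(c + 2)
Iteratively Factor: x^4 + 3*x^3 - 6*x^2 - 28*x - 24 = (x + 2)*(x^3 + x^2 - 8*x - 12) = (x - 3)*(x + 2)*(x^2 + 4*x + 4) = (x - 3)*(x + 2)^2*(x + 2)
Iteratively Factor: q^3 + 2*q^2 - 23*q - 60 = (q + 3)*(q^2 - q - 20) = (q - 5)*(q + 3)*(q + 4)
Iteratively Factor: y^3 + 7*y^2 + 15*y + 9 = (y + 3)*(y^2 + 4*y + 3) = (y + 1)*(y + 3)*(y + 3)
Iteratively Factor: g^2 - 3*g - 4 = (g + 1)*(g - 4)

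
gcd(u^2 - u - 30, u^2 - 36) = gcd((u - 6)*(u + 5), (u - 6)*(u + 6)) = u - 6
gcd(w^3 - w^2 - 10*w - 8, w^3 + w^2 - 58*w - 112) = w + 2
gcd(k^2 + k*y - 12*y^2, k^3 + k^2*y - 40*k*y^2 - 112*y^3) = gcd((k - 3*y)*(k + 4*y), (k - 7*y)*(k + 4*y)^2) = k + 4*y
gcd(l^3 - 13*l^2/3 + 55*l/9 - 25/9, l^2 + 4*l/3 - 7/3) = l - 1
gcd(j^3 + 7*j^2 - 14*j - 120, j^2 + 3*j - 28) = j - 4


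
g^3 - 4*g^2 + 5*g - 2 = (g - 2)*(g - 1)^2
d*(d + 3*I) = d^2 + 3*I*d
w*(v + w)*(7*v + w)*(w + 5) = 7*v^2*w^2 + 35*v^2*w + 8*v*w^3 + 40*v*w^2 + w^4 + 5*w^3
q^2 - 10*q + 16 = (q - 8)*(q - 2)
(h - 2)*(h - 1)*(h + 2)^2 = h^4 + h^3 - 6*h^2 - 4*h + 8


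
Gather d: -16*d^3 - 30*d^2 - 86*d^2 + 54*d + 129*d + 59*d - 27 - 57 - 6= -16*d^3 - 116*d^2 + 242*d - 90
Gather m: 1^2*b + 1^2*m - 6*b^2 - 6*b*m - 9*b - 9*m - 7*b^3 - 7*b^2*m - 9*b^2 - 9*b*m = -7*b^3 - 15*b^2 - 8*b + m*(-7*b^2 - 15*b - 8)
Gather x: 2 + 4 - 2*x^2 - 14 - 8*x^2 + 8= -10*x^2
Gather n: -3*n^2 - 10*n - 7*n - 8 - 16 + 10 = -3*n^2 - 17*n - 14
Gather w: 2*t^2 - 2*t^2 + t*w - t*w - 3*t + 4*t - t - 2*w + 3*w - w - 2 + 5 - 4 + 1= 0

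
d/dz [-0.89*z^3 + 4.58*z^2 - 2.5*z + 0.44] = -2.67*z^2 + 9.16*z - 2.5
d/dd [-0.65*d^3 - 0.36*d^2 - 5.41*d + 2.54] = -1.95*d^2 - 0.72*d - 5.41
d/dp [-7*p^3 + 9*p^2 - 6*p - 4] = -21*p^2 + 18*p - 6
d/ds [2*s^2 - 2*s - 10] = 4*s - 2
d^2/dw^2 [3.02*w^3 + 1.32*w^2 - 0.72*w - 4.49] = 18.12*w + 2.64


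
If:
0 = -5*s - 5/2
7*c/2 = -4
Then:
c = -8/7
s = -1/2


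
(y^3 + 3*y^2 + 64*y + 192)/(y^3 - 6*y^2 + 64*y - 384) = (y + 3)/(y - 6)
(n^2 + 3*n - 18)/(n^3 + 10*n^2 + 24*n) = (n - 3)/(n*(n + 4))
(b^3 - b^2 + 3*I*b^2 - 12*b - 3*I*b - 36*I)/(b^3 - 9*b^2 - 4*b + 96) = (b + 3*I)/(b - 8)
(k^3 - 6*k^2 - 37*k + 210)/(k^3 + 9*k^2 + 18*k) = (k^2 - 12*k + 35)/(k*(k + 3))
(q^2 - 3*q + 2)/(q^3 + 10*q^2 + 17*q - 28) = (q - 2)/(q^2 + 11*q + 28)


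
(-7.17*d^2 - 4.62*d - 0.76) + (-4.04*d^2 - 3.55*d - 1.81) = -11.21*d^2 - 8.17*d - 2.57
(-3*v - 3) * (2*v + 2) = -6*v^2 - 12*v - 6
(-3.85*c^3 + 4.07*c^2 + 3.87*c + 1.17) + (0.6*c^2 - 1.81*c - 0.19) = -3.85*c^3 + 4.67*c^2 + 2.06*c + 0.98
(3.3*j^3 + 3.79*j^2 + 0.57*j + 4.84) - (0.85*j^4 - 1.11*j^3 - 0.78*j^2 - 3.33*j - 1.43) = -0.85*j^4 + 4.41*j^3 + 4.57*j^2 + 3.9*j + 6.27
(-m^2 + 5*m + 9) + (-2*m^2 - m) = -3*m^2 + 4*m + 9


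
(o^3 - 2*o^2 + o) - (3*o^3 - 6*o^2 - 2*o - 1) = -2*o^3 + 4*o^2 + 3*o + 1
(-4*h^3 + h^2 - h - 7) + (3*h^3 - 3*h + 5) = -h^3 + h^2 - 4*h - 2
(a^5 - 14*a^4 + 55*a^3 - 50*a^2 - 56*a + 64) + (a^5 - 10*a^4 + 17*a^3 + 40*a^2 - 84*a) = 2*a^5 - 24*a^4 + 72*a^3 - 10*a^2 - 140*a + 64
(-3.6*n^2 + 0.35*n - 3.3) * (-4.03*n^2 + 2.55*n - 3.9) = 14.508*n^4 - 10.5905*n^3 + 28.2315*n^2 - 9.78*n + 12.87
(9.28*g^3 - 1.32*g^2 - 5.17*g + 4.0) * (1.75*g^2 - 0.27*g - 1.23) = 16.24*g^5 - 4.8156*g^4 - 20.1055*g^3 + 10.0195*g^2 + 5.2791*g - 4.92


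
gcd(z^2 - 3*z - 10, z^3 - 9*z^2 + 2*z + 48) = z + 2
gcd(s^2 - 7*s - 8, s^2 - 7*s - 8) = s^2 - 7*s - 8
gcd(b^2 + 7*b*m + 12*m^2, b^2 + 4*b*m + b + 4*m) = b + 4*m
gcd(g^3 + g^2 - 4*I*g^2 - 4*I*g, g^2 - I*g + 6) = 1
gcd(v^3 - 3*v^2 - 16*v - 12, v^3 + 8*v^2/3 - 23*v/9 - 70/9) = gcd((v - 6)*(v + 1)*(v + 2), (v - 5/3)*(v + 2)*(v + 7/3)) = v + 2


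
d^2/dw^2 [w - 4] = 0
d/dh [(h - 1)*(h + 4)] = 2*h + 3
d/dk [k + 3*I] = 1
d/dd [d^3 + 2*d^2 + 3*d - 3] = 3*d^2 + 4*d + 3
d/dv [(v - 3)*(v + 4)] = 2*v + 1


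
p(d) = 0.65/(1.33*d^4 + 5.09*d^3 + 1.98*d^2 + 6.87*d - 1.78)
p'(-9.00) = 0.00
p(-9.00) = 0.00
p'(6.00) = -0.00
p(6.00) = 0.00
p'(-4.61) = 0.01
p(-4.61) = 0.01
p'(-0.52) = -0.18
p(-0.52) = -0.12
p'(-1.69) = -0.03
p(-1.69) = -0.03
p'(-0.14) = -0.58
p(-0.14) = -0.24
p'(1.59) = -0.03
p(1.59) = 0.02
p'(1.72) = -0.02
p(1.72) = 0.01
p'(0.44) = -1.76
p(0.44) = 0.31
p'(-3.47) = 0.06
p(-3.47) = -0.03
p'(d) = 0.65*(-5.32*d^3 - 15.27*d^2 - 3.96*d - 6.87)/(1.33*d^4 + 5.09*d^3 + 1.98*d^2 + 6.87*d - 1.78)^2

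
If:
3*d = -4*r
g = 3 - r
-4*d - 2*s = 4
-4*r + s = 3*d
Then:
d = -1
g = 9/4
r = 3/4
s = 0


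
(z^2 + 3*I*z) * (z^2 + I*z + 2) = z^4 + 4*I*z^3 - z^2 + 6*I*z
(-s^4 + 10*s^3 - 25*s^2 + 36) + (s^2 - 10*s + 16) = -s^4 + 10*s^3 - 24*s^2 - 10*s + 52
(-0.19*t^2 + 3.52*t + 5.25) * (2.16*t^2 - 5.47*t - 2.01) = -0.4104*t^4 + 8.6425*t^3 - 7.5325*t^2 - 35.7927*t - 10.5525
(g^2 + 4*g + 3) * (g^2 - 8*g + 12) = g^4 - 4*g^3 - 17*g^2 + 24*g + 36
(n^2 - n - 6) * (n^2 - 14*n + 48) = n^4 - 15*n^3 + 56*n^2 + 36*n - 288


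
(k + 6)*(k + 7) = k^2 + 13*k + 42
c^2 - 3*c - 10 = (c - 5)*(c + 2)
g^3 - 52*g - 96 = (g - 8)*(g + 2)*(g + 6)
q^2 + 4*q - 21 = (q - 3)*(q + 7)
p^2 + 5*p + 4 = (p + 1)*(p + 4)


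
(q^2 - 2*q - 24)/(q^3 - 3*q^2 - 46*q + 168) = (q + 4)/(q^2 + 3*q - 28)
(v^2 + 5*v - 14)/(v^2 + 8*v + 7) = (v - 2)/(v + 1)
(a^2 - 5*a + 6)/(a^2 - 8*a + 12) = (a - 3)/(a - 6)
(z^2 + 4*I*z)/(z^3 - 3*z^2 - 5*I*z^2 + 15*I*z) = (z + 4*I)/(z^2 - 3*z - 5*I*z + 15*I)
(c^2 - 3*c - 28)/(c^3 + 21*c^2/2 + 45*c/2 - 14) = 2*(c - 7)/(2*c^2 + 13*c - 7)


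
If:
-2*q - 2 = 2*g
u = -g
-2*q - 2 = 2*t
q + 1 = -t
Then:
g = -u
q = u - 1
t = -u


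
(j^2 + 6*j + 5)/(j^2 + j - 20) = (j + 1)/(j - 4)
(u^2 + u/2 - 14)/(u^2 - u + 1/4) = 2*(2*u^2 + u - 28)/(4*u^2 - 4*u + 1)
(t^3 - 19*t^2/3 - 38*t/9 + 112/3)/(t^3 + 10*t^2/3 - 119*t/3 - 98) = (t - 8/3)/(t + 7)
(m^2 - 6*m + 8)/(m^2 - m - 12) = (m - 2)/(m + 3)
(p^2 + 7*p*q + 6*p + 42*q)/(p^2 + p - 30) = (p + 7*q)/(p - 5)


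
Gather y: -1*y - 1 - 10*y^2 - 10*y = -10*y^2 - 11*y - 1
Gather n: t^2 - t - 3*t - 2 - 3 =t^2 - 4*t - 5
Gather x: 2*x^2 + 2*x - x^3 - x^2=-x^3 + x^2 + 2*x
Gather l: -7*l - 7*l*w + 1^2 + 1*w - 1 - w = l*(-7*w - 7)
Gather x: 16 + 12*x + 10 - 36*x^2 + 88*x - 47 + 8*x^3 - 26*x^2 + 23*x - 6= 8*x^3 - 62*x^2 + 123*x - 27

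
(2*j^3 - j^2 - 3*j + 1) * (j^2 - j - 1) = 2*j^5 - 3*j^4 - 4*j^3 + 5*j^2 + 2*j - 1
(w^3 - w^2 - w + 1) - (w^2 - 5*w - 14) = w^3 - 2*w^2 + 4*w + 15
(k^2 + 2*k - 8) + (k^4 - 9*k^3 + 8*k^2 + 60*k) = k^4 - 9*k^3 + 9*k^2 + 62*k - 8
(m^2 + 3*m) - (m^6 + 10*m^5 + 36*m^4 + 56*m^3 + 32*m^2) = -m^6 - 10*m^5 - 36*m^4 - 56*m^3 - 31*m^2 + 3*m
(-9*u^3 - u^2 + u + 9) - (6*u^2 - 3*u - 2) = -9*u^3 - 7*u^2 + 4*u + 11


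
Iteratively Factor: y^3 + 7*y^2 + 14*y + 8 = (y + 2)*(y^2 + 5*y + 4) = (y + 1)*(y + 2)*(y + 4)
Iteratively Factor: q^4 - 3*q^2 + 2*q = (q - 1)*(q^3 + q^2 - 2*q) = (q - 1)*(q + 2)*(q^2 - q) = (q - 1)^2*(q + 2)*(q)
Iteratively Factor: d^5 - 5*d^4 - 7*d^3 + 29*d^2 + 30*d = (d - 5)*(d^4 - 7*d^2 - 6*d) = (d - 5)*(d + 1)*(d^3 - d^2 - 6*d) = (d - 5)*(d - 3)*(d + 1)*(d^2 + 2*d) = (d - 5)*(d - 3)*(d + 1)*(d + 2)*(d)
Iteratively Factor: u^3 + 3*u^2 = (u + 3)*(u^2) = u*(u + 3)*(u)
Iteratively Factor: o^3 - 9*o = (o - 3)*(o^2 + 3*o) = o*(o - 3)*(o + 3)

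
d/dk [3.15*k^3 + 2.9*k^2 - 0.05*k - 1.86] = 9.45*k^2 + 5.8*k - 0.05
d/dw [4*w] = 4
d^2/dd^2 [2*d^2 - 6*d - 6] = 4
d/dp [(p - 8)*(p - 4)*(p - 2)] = 3*p^2 - 28*p + 56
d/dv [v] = 1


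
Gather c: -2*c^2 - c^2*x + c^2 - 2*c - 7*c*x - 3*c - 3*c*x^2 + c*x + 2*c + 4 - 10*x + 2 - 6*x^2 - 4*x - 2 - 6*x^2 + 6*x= c^2*(-x - 1) + c*(-3*x^2 - 6*x - 3) - 12*x^2 - 8*x + 4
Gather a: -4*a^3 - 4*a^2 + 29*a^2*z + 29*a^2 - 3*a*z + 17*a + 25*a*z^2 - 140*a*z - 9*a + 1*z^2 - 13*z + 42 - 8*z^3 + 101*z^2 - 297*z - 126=-4*a^3 + a^2*(29*z + 25) + a*(25*z^2 - 143*z + 8) - 8*z^3 + 102*z^2 - 310*z - 84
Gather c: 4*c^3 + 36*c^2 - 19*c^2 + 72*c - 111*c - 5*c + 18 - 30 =4*c^3 + 17*c^2 - 44*c - 12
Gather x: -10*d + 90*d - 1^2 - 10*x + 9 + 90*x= 80*d + 80*x + 8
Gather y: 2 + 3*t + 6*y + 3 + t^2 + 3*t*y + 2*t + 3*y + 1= t^2 + 5*t + y*(3*t + 9) + 6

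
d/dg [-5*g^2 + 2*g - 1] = 2 - 10*g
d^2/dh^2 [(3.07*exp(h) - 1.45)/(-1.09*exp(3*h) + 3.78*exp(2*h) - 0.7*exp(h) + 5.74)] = (-14.589868*exp(6*h) + 53.451747*exp(5*h) - 100.212938*exp(4*h) - 172.738706*exp(3*h) + 469.800954*exp(2*h) - 137.46852*exp(h) - 95.323032)*exp(h)/(1.295029*exp(9*h) - 13.473054*exp(8*h) + 49.218078*exp(7*h) - 91.774074*exp(6*h) + 173.507628*exp(5*h) - 277.880568*exp(4*h) + 199.209892*exp(3*h) - 382.063584*exp(2*h) + 69.18996*exp(h) - 189.119224)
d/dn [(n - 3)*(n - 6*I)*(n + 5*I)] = 3*n^2 - 2*n*(3 + I) + 30 + 3*I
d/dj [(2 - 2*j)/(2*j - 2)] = 0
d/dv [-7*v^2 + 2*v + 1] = 2 - 14*v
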